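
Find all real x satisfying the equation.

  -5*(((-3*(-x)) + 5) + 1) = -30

Step 1. [-5*(((-3*(-x)) + 5) + 1) = -30] divide by the outer -5 ⇒ div: ((-3*(-x)) + 5) + 1 = 6.
Step 2. [((-3*(-x)) + 5) + 1 = 6] peel the +1: subtract 1 from each side, so sub: (-3*(-x)) + 5 = 5.
Step 3. [(-3*(-x)) + 5 = 5] the outer +5 inverts by subtracting 5. So sub: -3*(-x) = 0.
Step 4. [-3*(-x) = 0] -3·(inner) — divide through by -3. So div: -x = 0.
Step 5. [-x = 0] leading − — multiply by −1, so neg: x = 0.

Answer: x ∈ {0}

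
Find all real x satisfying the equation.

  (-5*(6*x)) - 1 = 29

Step 1. [(-5*(6*x)) - 1 = 29] peel the -1: add 1 from each side ⇒ sub: -5*(6*x) = 30.
Step 2. [-5*(6*x) = 30] -5 out front; divide by -5. So div: 6*x = -6.
Step 3. [6*x = -6] 6 out front; divide by 6. So div: x = -1.

Answer: x ∈ {-1}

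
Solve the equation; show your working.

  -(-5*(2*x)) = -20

Step 1. [-(-5*(2*x)) = -20] leading − — multiply by −1, so neg: -5*(2*x) = 20.
Step 2. [-5*(2*x) = 20] -5 out front; divide by -5, so div: 2*x = -4.
Step 3. [2*x = -4] 2 out front; divide by 2 ⇒ div: x = -2.

Answer: x ∈ {-2}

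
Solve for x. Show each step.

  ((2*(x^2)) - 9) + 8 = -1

Step 1. [((2*(x^2)) - 9) + 8 = -1] subtract 8: x sits inside (… + 8). So sub: (2*(x^2)) - 9 = -9.
Step 2. [(2*(x^2)) - 9 = -9] 9 comes off first (add 9) ⇒ sub: 2*(x^2) = 0.
Step 3. [2*(x^2) = 0] LHS = 2·(…); ÷2 both sides. So div: x^2 = 0.
Step 4. [x^2 = 0] LHS squared, RHS 0 ≥ 0: apply √ (±), so sqrt: x = 0.

Answer: x ∈ {0}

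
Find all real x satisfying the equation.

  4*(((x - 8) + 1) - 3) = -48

Step 1. [4*(((x - 8) + 1) - 3) = -48] leading coefficient 4: divide by 4 ⇒ div: ((x - 8) + 1) - 3 = -12.
Step 2. [((x - 8) + 1) - 3 = -12] the outer -3 inverts by adding 3 ⇒ sub: (x - 8) + 1 = -9.
Step 3. [(x - 8) + 1 = -9] subtract 1: x sits inside (… + 1), so sub: x - 8 = -10.
Step 4. [x - 8 = -10] -8 is outermost — add 8 both sides, so sub: x = -2.

Answer: x ∈ {-2}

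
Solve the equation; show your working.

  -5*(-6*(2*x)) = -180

Step 1. [-5*(-6*(2*x)) = -180] divide by the outer -5. So div: -6*(2*x) = 36.
Step 2. [-6*(2*x) = 36] -6·(inner) — divide through by -6 ⇒ div: 2*x = -6.
Step 3. [2*x = -6] LHS = 2·(…); ÷2 both sides. So div: x = -3.

Answer: x ∈ {-3}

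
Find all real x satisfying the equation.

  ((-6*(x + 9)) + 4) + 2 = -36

Step 1. [((-6*(x + 9)) + 4) + 2 = -36] the outer +2 inverts by subtracting 2. So sub: (-6*(x + 9)) + 4 = -38.
Step 2. [(-6*(x + 9)) + 4 = -38] 4 comes off first (subtract 4). So sub: -6*(x + 9) = -42.
Step 3. [-6*(x + 9) = -42] -6·(inner) — divide through by -6. So div: x + 9 = 7.
Step 4. [x + 9 = 7] +9 is outermost — subtract 9 both sides. So sub: x = -2.

Answer: x ∈ {-2}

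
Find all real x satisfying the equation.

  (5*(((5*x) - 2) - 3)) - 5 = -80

Step 1. [(5*(((5*x) - 2) - 3)) - 5 = -80] -5 is outermost — add 5 both sides ⇒ sub: 5*(((5*x) - 2) - 3) = -75.
Step 2. [5*(((5*x) - 2) - 3) = -75] 5 out front; divide by 5 ⇒ div: ((5*x) - 2) - 3 = -15.
Step 3. [((5*x) - 2) - 3 = -15] add 3: x sits inside (… - 3). So sub: (5*x) - 2 = -12.
Step 4. [(5*x) - 2 = -12] 2 comes off first (add 2). So sub: 5*x = -10.
Step 5. [5*x = -10] 5·(inner) — divide through by 5. So div: x = -2.

Answer: x ∈ {-2}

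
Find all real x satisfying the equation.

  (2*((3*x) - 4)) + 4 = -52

Step 1. [(2*((3*x) - 4)) + 4 = -52] +4 is outermost — subtract 4 both sides. So sub: 2*((3*x) - 4) = -56.
Step 2. [2*((3*x) - 4) = -56] 2·(inner) — divide through by 2 ⇒ div: (3*x) - 4 = -28.
Step 3. [(3*x) - 4 = -28] 4 comes off first (add 4), so sub: 3*x = -24.
Step 4. [3*x = -24] divide by the outer 3, so div: x = -8.

Answer: x ∈ {-8}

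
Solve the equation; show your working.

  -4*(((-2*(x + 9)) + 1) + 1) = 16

Step 1. [-4*(((-2*(x + 9)) + 1) + 1) = 16] leading coefficient -4: divide by -4. So div: ((-2*(x + 9)) + 1) + 1 = -4.
Step 2. [((-2*(x + 9)) + 1) + 1 = -4] subtract 1: x sits inside (… + 1). So sub: (-2*(x + 9)) + 1 = -5.
Step 3. [(-2*(x + 9)) + 1 = -5] 1 comes off first (subtract 1). So sub: -2*(x + 9) = -6.
Step 4. [-2*(x + 9) = -6] divide by the outer -2. So div: x + 9 = 3.
Step 5. [x + 9 = 3] +9 is outermost — subtract 9 both sides ⇒ sub: x = -6.

Answer: x ∈ {-6}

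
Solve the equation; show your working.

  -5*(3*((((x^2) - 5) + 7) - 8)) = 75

Step 1. [-5*(3*((((x^2) - 5) + 7) - 8)) = 75] leading coefficient -5: divide by -5 ⇒ div: 3*((((x^2) - 5) + 7) - 8) = -15.
Step 2. [3*((((x^2) - 5) + 7) - 8) = -15] LHS = 3·(…); ÷3 both sides. So div: (((x^2) - 5) + 7) - 8 = -5.
Step 3. [(((x^2) - 5) + 7) - 8 = -5] 8 comes off first (add 8) ⇒ sub: ((x^2) - 5) + 7 = 3.
Step 4. [((x^2) - 5) + 7 = 3] the outer +7 inverts by subtracting 7 ⇒ sub: (x^2) - 5 = -4.
Step 5. [(x^2) - 5 = -4] peel the -5: add 5 from each side ⇒ sub: x^2 = 1.
Step 6. [x^2 = 1] √ both sides: 1 ≥ 0 gives two branches. So sqrt: x = 1 or -1.

Answer: x ∈ {-1, 1}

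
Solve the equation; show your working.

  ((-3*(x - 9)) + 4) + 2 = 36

Step 1. [((-3*(x - 9)) + 4) + 2 = 36] the outer +2 inverts by subtracting 2 ⇒ sub: (-3*(x - 9)) + 4 = 34.
Step 2. [(-3*(x - 9)) + 4 = 34] the outer +4 inverts by subtracting 4 ⇒ sub: -3*(x - 9) = 30.
Step 3. [-3*(x - 9) = 30] divide by the outer -3 ⇒ div: x - 9 = -10.
Step 4. [x - 9 = -10] peel the -9: add 9 from each side, so sub: x = -1.

Answer: x ∈ {-1}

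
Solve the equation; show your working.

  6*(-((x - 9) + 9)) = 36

Step 1. [6*(-((x - 9) + 9)) = 36] 6·(inner) — divide through by 6, so div: -((x - 9) + 9) = 6.
Step 2. [-((x - 9) + 9) = 6] leading − — multiply by −1 ⇒ neg: (x - 9) + 9 = -6.
Step 3. [(x - 9) + 9 = -6] 9 comes off first (subtract 9) ⇒ sub: x - 9 = -15.
Step 4. [x - 9 = -15] peel the -9: add 9 from each side. So sub: x = -6.

Answer: x ∈ {-6}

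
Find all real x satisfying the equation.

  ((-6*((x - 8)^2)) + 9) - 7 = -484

Step 1. [((-6*((x - 8)^2)) + 9) - 7 = -484] add 7: x sits inside (… - 7) ⇒ sub: (-6*((x - 8)^2)) + 9 = -477.
Step 2. [(-6*((x - 8)^2)) + 9 = -477] the outer +9 inverts by subtracting 9. So sub: -6*((x - 8)^2) = -486.
Step 3. [-6*((x - 8)^2) = -486] LHS = -6·(…); ÷-6 both sides, so div: (x - 8)^2 = 81.
Step 4. [(x - 8)^2 = 81] √ both sides: 81 ≥ 0 gives two branches. So sqrt: x - 8 = 9 or -9.
Step 5. [x - 8 = 9 or -9] add 8: x sits inside (… - 8), so sub: x = 17 or -1.

Answer: x ∈ {-1, 17}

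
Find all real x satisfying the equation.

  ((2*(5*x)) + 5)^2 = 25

Step 1. [((2*(5*x)) + 5)^2 = 25] 25 ≥ 0, LHS is (·)² — take ±√ ⇒ sqrt: (2*(5*x)) + 5 = 5 or -5.
Step 2. [(2*(5*x)) + 5 = 5 or -5] the outer +5 inverts by subtracting 5, so sub: 2*(5*x) = 0 or -10.
Step 3. [2*(5*x) = 0 or -10] LHS = 2·(…); ÷2 both sides ⇒ div: 5*x = 0 or -5.
Step 4. [5*x = 0 or -5] 5·(inner) — divide through by 5. So div: x = 0 or -1.

Answer: x ∈ {-1, 0}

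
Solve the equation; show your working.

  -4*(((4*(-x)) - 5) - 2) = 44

Step 1. [-4*(((4*(-x)) - 5) - 2) = 44] -4 out front; divide by -4 ⇒ div: ((4*(-x)) - 5) - 2 = -11.
Step 2. [((4*(-x)) - 5) - 2 = -11] the outer -2 inverts by adding 2. So sub: (4*(-x)) - 5 = -9.
Step 3. [(4*(-x)) - 5 = -9] 5 comes off first (add 5) ⇒ sub: 4*(-x) = -4.
Step 4. [4*(-x) = -4] 4 out front; divide by 4. So div: -x = -1.
Step 5. [-x = -1] flip signs both sides. So neg: x = 1.

Answer: x ∈ {1}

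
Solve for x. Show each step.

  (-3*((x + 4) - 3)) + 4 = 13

Step 1. [(-3*((x + 4) - 3)) + 4 = 13] subtract 4: x sits inside (… + 4). So sub: -3*((x + 4) - 3) = 9.
Step 2. [-3*((x + 4) - 3) = 9] -3·(inner) — divide through by -3, so div: (x + 4) - 3 = -3.
Step 3. [(x + 4) - 3 = -3] the outer -3 inverts by adding 3 ⇒ sub: x + 4 = 0.
Step 4. [x + 4 = 0] subtract 4: x sits inside (… + 4), so sub: x = -4.

Answer: x ∈ {-4}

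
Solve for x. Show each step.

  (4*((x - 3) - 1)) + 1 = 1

Step 1. [(4*((x - 3) - 1)) + 1 = 1] peel the +1: subtract 1 from each side ⇒ sub: 4*((x - 3) - 1) = 0.
Step 2. [4*((x - 3) - 1) = 0] 4 out front; divide by 4, so div: (x - 3) - 1 = 0.
Step 3. [(x - 3) - 1 = 0] add 1: x sits inside (… - 1). So sub: x - 3 = 1.
Step 4. [x - 3 = 1] 3 comes off first (add 3). So sub: x = 4.

Answer: x ∈ {4}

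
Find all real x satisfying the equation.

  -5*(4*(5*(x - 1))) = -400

Step 1. [-5*(4*(5*(x - 1))) = -400] leading coefficient -5: divide by -5 ⇒ div: 4*(5*(x - 1)) = 80.
Step 2. [4*(5*(x - 1)) = 80] LHS = 4·(…); ÷4 both sides ⇒ div: 5*(x - 1) = 20.
Step 3. [5*(x - 1) = 20] leading coefficient 5: divide by 5. So div: x - 1 = 4.
Step 4. [x - 1 = 4] add 1: x sits inside (… - 1), so sub: x = 5.

Answer: x ∈ {5}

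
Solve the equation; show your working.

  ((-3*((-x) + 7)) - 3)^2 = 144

Step 1. [((-3*((-x) + 7)) - 3)^2 = 144] √ both sides: 144 ≥ 0 gives two branches. So sqrt: (-3*((-x) + 7)) - 3 = 12 or -12.
Step 2. [(-3*((-x) + 7)) - 3 = 12 or -12] common factor -3 (LHS and 12 or -12) — divide through, so factor: ((-x) + 7) + 1 = -4 or 4.
Step 3. [((-x) + 7) + 1 = -4 or 4] subtract 1: x sits inside (… + 1), so sub: (-x) + 7 = -5 or 3.
Step 4. [(-x) + 7 = -5 or 3] +7 is outermost — subtract 7 both sides. So sub: -x = -12 or -4.
Step 5. [-x = -12 or -4] flip signs both sides, so neg: x = 12 or 4.

Answer: x ∈ {4, 12}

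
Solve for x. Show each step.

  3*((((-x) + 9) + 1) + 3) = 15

Step 1. [3*((((-x) + 9) + 1) + 3) = 15] 3 out front; divide by 3. So div: (((-x) + 9) + 1) + 3 = 5.
Step 2. [(((-x) + 9) + 1) + 3 = 5] +3 is outermost — subtract 3 both sides. So sub: ((-x) + 9) + 1 = 2.
Step 3. [((-x) + 9) + 1 = 2] +1 is outermost — subtract 1 both sides. So sub: (-x) + 9 = 1.
Step 4. [(-x) + 9 = 1] +9 is outermost — subtract 9 both sides. So sub: -x = -8.
Step 5. [-x = -8] LHS negated; negate both sides, so neg: x = 8.

Answer: x ∈ {8}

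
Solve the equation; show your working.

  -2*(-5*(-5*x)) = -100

Step 1. [-2*(-5*(-5*x)) = -100] leading coefficient -2: divide by -2, so div: -5*(-5*x) = 50.
Step 2. [-5*(-5*x) = 50] -5 out front; divide by -5. So div: -5*x = -10.
Step 3. [-5*x = -10] -5 out front; divide by -5 ⇒ div: x = 2.

Answer: x ∈ {2}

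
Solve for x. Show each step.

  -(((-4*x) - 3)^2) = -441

Step 1. [-(((-4*x) - 3)^2) = -441] leading − — multiply by −1. So neg: ((-4*x) - 3)^2 = 441.
Step 2. [((-4*x) - 3)^2 = 441] LHS squared, RHS 441 ≥ 0: apply √ (±). So sqrt: (-4*x) - 3 = 21 or -21.
Step 3. [(-4*x) - 3 = 21 or -21] peel the -3: add 3 from each side, so sub: -4*x = 24 or -18.
Step 4. [-4*x = 24 or -18] LHS = -4·(…); ÷-4 both sides, so div: x = -6 or 9/2.

Answer: x ∈ {-6, 9/2}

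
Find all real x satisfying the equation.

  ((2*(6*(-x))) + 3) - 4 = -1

Step 1. [((2*(6*(-x))) + 3) - 4 = -1] peel the -4: add 4 from each side ⇒ sub: (2*(6*(-x))) + 3 = 3.
Step 2. [(2*(6*(-x))) + 3 = 3] peel the +3: subtract 3 from each side ⇒ sub: 2*(6*(-x)) = 0.
Step 3. [2*(6*(-x)) = 0] leading coefficient 2: divide by 2, so div: 6*(-x) = 0.
Step 4. [6*(-x) = 0] 6 out front; divide by 6, so div: -x = 0.
Step 5. [-x = 0] leading − — multiply by −1 ⇒ neg: x = 0.

Answer: x ∈ {0}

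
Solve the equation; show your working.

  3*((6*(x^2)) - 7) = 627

Step 1. [3*((6*(x^2)) - 7) = 627] 3·(inner) — divide through by 3. So div: (6*(x^2)) - 7 = 209.
Step 2. [(6*(x^2)) - 7 = 209] 7 comes off first (add 7). So sub: 6*(x^2) = 216.
Step 3. [6*(x^2) = 216] leading coefficient 6: divide by 6, so div: x^2 = 36.
Step 4. [x^2 = 36] 36 ≥ 0, LHS is (·)² — take ±√. So sqrt: x = 6 or -6.

Answer: x ∈ {-6, 6}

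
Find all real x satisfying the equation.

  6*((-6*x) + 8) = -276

Step 1. [6*((-6*x) + 8) = -276] divide by the outer 6, so div: (-6*x) + 8 = -46.
Step 2. [(-6*x) + 8 = -46] 8 comes off first (subtract 8), so sub: -6*x = -54.
Step 3. [-6*x = -54] -6 out front; divide by -6 ⇒ div: x = 9.

Answer: x ∈ {9}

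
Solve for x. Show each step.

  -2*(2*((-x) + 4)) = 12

Step 1. [-2*(2*((-x) + 4)) = 12] leading coefficient -2: divide by -2 ⇒ div: 2*((-x) + 4) = -6.
Step 2. [2*((-x) + 4) = -6] divide by the outer 2, so div: (-x) + 4 = -3.
Step 3. [(-x) + 4 = -3] subtract 4: x sits inside (… + 4). So sub: -x = -7.
Step 4. [-x = -7] flip signs both sides, so neg: x = 7.

Answer: x ∈ {7}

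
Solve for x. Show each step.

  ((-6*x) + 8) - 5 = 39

Step 1. [((-6*x) + 8) - 5 = 39] 5 comes off first (add 5) ⇒ sub: (-6*x) + 8 = 44.
Step 2. [(-6*x) + 8 = 44] subtract 8: x sits inside (… + 8). So sub: -6*x = 36.
Step 3. [-6*x = 36] -6·(inner) — divide through by -6. So div: x = -6.

Answer: x ∈ {-6}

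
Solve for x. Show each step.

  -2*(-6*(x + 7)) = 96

Step 1. [-2*(-6*(x + 7)) = 96] divide by the outer -2 ⇒ div: -6*(x + 7) = -48.
Step 2. [-6*(x + 7) = -48] -6·(inner) — divide through by -6 ⇒ div: x + 7 = 8.
Step 3. [x + 7 = 8] +7 is outermost — subtract 7 both sides, so sub: x = 1.

Answer: x ∈ {1}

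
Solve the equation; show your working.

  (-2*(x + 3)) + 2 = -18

Step 1. [(-2*(x + 3)) + 2 = -18] -2 | LHS and -2 | -18: pull -2 out, so factor: (x + 3) - 1 = 9.
Step 2. [(x + 3) - 1 = 9] add 1: x sits inside (… - 1), so sub: x + 3 = 10.
Step 3. [x + 3 = 10] the outer +3 inverts by subtracting 3 ⇒ sub: x = 7.

Answer: x ∈ {7}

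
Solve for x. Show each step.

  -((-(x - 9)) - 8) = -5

Step 1. [-((-(x - 9)) - 8) = -5] leading − — multiply by −1 ⇒ neg: (-(x - 9)) - 8 = 5.
Step 2. [(-(x - 9)) - 8 = 5] -8 is outermost — add 8 both sides. So sub: -(x - 9) = 13.
Step 3. [-(x - 9) = 13] flip signs both sides, so neg: x - 9 = -13.
Step 4. [x - 9 = -13] 9 comes off first (add 9), so sub: x = -4.

Answer: x ∈ {-4}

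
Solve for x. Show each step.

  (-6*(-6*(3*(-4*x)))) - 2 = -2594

Step 1. [(-6*(-6*(3*(-4*x)))) - 2 = -2594] -2 is outermost — add 2 both sides, so sub: -6*(-6*(3*(-4*x))) = -2592.
Step 2. [-6*(-6*(3*(-4*x))) = -2592] -6·(inner) — divide through by -6. So div: -6*(3*(-4*x)) = 432.
Step 3. [-6*(3*(-4*x)) = 432] divide by the outer -6, so div: 3*(-4*x) = -72.
Step 4. [3*(-4*x) = -72] LHS = 3·(…); ÷3 both sides. So div: -4*x = -24.
Step 5. [-4*x = -24] LHS = -4·(…); ÷-4 both sides. So div: x = 6.

Answer: x ∈ {6}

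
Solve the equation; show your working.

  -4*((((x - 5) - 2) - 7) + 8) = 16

Step 1. [-4*((((x - 5) - 2) - 7) + 8) = 16] divide by the outer -4 ⇒ div: (((x - 5) - 2) - 7) + 8 = -4.
Step 2. [(((x - 5) - 2) - 7) + 8 = -4] subtract 8: x sits inside (… + 8), so sub: ((x - 5) - 2) - 7 = -12.
Step 3. [((x - 5) - 2) - 7 = -12] 7 comes off first (add 7), so sub: (x - 5) - 2 = -5.
Step 4. [(x - 5) - 2 = -5] 2 comes off first (add 2), so sub: x - 5 = -3.
Step 5. [x - 5 = -3] 5 comes off first (add 5) ⇒ sub: x = 2.

Answer: x ∈ {2}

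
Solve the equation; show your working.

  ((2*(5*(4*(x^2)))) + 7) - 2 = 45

Step 1. [((2*(5*(4*(x^2)))) + 7) - 2 = 45] peel the -2: add 2 from each side. So sub: (2*(5*(4*(x^2)))) + 7 = 47.
Step 2. [(2*(5*(4*(x^2)))) + 7 = 47] 7 comes off first (subtract 7). So sub: 2*(5*(4*(x^2))) = 40.
Step 3. [2*(5*(4*(x^2))) = 40] 2·(inner) — divide through by 2, so div: 5*(4*(x^2)) = 20.
Step 4. [5*(4*(x^2)) = 20] LHS = 5·(…); ÷5 both sides ⇒ div: 4*(x^2) = 4.
Step 5. [4*(x^2) = 4] 4 out front; divide by 4. So div: x^2 = 1.
Step 6. [x^2 = 1] √ both sides: 1 ≥ 0 gives two branches, so sqrt: x = 1 or -1.

Answer: x ∈ {-1, 1}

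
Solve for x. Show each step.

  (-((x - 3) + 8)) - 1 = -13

Step 1. [(-((x - 3) + 8)) - 1 = -13] add 1: x sits inside (… - 1) ⇒ sub: -((x - 3) + 8) = -12.
Step 2. [-((x - 3) + 8) = -12] LHS negated; negate both sides ⇒ neg: (x - 3) + 8 = 12.
Step 3. [(x - 3) + 8 = 12] 8 comes off first (subtract 8), so sub: x - 3 = 4.
Step 4. [x - 3 = 4] peel the -3: add 3 from each side. So sub: x = 7.

Answer: x ∈ {7}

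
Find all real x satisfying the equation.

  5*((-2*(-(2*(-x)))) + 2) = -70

Step 1. [5*((-2*(-(2*(-x)))) + 2) = -70] divide by the outer 5, so div: (-2*(-(2*(-x)))) + 2 = -14.
Step 2. [(-2*(-(2*(-x)))) + 2 = -14] the outer +2 inverts by subtracting 2. So sub: -2*(-(2*(-x))) = -16.
Step 3. [-2*(-(2*(-x))) = -16] leading coefficient -2: divide by -2 ⇒ div: -(2*(-x)) = 8.
Step 4. [-(2*(-x)) = 8] flip signs both sides. So neg: 2*(-x) = -8.
Step 5. [2*(-x) = -8] leading coefficient 2: divide by 2. So div: -x = -4.
Step 6. [-x = -4] flip signs both sides ⇒ neg: x = 4.

Answer: x ∈ {4}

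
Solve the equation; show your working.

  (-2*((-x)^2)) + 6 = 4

Step 1. [(-2*((-x)^2)) + 6 = 4] subtract 6: x sits inside (… + 6), so sub: -2*((-x)^2) = -2.
Step 2. [-2*((-x)^2) = -2] leading coefficient -2: divide by -2, so div: (-x)^2 = 1.
Step 3. [(-x)^2 = 1] LHS squared, RHS 1 ≥ 0: apply √ (±). So sqrt: -x = 1 or -1.
Step 4. [-x = 1 or -1] flip signs both sides, so neg: x = -1 or 1.

Answer: x ∈ {-1, 1}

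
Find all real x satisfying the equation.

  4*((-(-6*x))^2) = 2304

Step 1. [4*((-(-6*x))^2) = 2304] 4·(inner) — divide through by 4 ⇒ div: (-(-6*x))^2 = 576.
Step 2. [(-(-6*x))^2 = 576] 576 ≥ 0, LHS is (·)² — take ±√, so sqrt: -(-6*x) = 24 or -24.
Step 3. [-(-6*x) = 24 or -24] leading − — multiply by −1 ⇒ neg: -6*x = -24 or 24.
Step 4. [-6*x = -24 or 24] LHS = -6·(…); ÷-6 both sides, so div: x = 4 or -4.

Answer: x ∈ {-4, 4}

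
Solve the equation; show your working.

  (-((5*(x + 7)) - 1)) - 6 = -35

Step 1. [(-((5*(x + 7)) - 1)) - 6 = -35] the outer -6 inverts by adding 6 ⇒ sub: -((5*(x + 7)) - 1) = -29.
Step 2. [-((5*(x + 7)) - 1) = -29] LHS negated; negate both sides, so neg: (5*(x + 7)) - 1 = 29.
Step 3. [(5*(x + 7)) - 1 = 29] 1 comes off first (add 1) ⇒ sub: 5*(x + 7) = 30.
Step 4. [5*(x + 7) = 30] leading coefficient 5: divide by 5, so div: x + 7 = 6.
Step 5. [x + 7 = 6] peel the +7: subtract 7 from each side. So sub: x = -1.

Answer: x ∈ {-1}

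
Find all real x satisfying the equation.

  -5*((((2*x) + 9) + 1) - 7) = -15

Step 1. [-5*((((2*x) + 9) + 1) - 7) = -15] leading coefficient -5: divide by -5, so div: (((2*x) + 9) + 1) - 7 = 3.
Step 2. [(((2*x) + 9) + 1) - 7 = 3] peel the -7: add 7 from each side, so sub: ((2*x) + 9) + 1 = 10.
Step 3. [((2*x) + 9) + 1 = 10] peel the +1: subtract 1 from each side ⇒ sub: (2*x) + 9 = 9.
Step 4. [(2*x) + 9 = 9] +9 is outermost — subtract 9 both sides, so sub: 2*x = 0.
Step 5. [2*x = 0] LHS = 2·(…); ÷2 both sides. So div: x = 0.

Answer: x ∈ {0}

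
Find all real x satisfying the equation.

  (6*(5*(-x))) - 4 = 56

Step 1. [(6*(5*(-x))) - 4 = 56] 4 comes off first (add 4) ⇒ sub: 6*(5*(-x)) = 60.
Step 2. [6*(5*(-x)) = 60] 6·(inner) — divide through by 6, so div: 5*(-x) = 10.
Step 3. [5*(-x) = 10] 5 out front; divide by 5, so div: -x = 2.
Step 4. [-x = 2] LHS negated; negate both sides, so neg: x = -2.

Answer: x ∈ {-2}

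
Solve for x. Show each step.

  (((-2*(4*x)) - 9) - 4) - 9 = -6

Step 1. [(((-2*(4*x)) - 9) - 4) - 9 = -6] the outer -9 inverts by adding 9, so sub: ((-2*(4*x)) - 9) - 4 = 3.
Step 2. [((-2*(4*x)) - 9) - 4 = 3] add 4: x sits inside (… - 4), so sub: (-2*(4*x)) - 9 = 7.
Step 3. [(-2*(4*x)) - 9 = 7] peel the -9: add 9 from each side, so sub: -2*(4*x) = 16.
Step 4. [-2*(4*x) = 16] -2 out front; divide by -2, so div: 4*x = -8.
Step 5. [4*x = -8] 4 out front; divide by 4. So div: x = -2.

Answer: x ∈ {-2}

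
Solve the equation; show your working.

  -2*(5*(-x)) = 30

Step 1. [-2*(5*(-x)) = 30] LHS = -2·(…); ÷-2 both sides ⇒ div: 5*(-x) = -15.
Step 2. [5*(-x) = -15] divide by the outer 5. So div: -x = -3.
Step 3. [-x = -3] leading − — multiply by −1. So neg: x = 3.

Answer: x ∈ {3}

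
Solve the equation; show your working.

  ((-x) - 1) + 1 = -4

Step 1. [((-x) - 1) + 1 = -4] +1 is outermost — subtract 1 both sides ⇒ sub: (-x) - 1 = -5.
Step 2. [(-x) - 1 = -5] -1 is outermost — add 1 both sides. So sub: -x = -4.
Step 3. [-x = -4] flip signs both sides, so neg: x = 4.

Answer: x ∈ {4}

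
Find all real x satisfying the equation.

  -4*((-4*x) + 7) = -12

Step 1. [-4*((-4*x) + 7) = -12] -4·(inner) — divide through by -4, so div: (-4*x) + 7 = 3.
Step 2. [(-4*x) + 7 = 3] +7 is outermost — subtract 7 both sides. So sub: -4*x = -4.
Step 3. [-4*x = -4] LHS = -4·(…); ÷-4 both sides ⇒ div: x = 1.

Answer: x ∈ {1}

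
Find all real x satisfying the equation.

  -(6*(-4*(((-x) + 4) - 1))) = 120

Step 1. [-(6*(-4*(((-x) + 4) - 1))) = 120] leading − — multiply by −1 ⇒ neg: 6*(-4*(((-x) + 4) - 1)) = -120.
Step 2. [6*(-4*(((-x) + 4) - 1)) = -120] 6 out front; divide by 6, so div: -4*(((-x) + 4) - 1) = -20.
Step 3. [-4*(((-x) + 4) - 1) = -20] divide by the outer -4, so div: ((-x) + 4) - 1 = 5.
Step 4. [((-x) + 4) - 1 = 5] peel the -1: add 1 from each side ⇒ sub: (-x) + 4 = 6.
Step 5. [(-x) + 4 = 6] the outer +4 inverts by subtracting 4 ⇒ sub: -x = 2.
Step 6. [-x = 2] LHS negated; negate both sides ⇒ neg: x = -2.

Answer: x ∈ {-2}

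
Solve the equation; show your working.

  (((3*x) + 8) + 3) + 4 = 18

Step 1. [(((3*x) + 8) + 3) + 4 = 18] 4 comes off first (subtract 4) ⇒ sub: ((3*x) + 8) + 3 = 14.
Step 2. [((3*x) + 8) + 3 = 14] 3 comes off first (subtract 3), so sub: (3*x) + 8 = 11.
Step 3. [(3*x) + 8 = 11] +8 is outermost — subtract 8 both sides, so sub: 3*x = 3.
Step 4. [3*x = 3] leading coefficient 3: divide by 3, so div: x = 1.

Answer: x ∈ {1}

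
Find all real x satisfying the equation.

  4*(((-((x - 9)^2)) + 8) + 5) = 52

Step 1. [4*(((-((x - 9)^2)) + 8) + 5) = 52] LHS = 4·(…); ÷4 both sides ⇒ div: ((-((x - 9)^2)) + 8) + 5 = 13.
Step 2. [((-((x - 9)^2)) + 8) + 5 = 13] peel the +5: subtract 5 from each side ⇒ sub: (-((x - 9)^2)) + 8 = 8.
Step 3. [(-((x - 9)^2)) + 8 = 8] subtract 8: x sits inside (… + 8) ⇒ sub: -((x - 9)^2) = 0.
Step 4. [-((x - 9)^2) = 0] flip signs both sides. So neg: (x - 9)^2 = 0.
Step 5. [(x - 9)^2 = 0] √ both sides: 0 ≥ 0 gives two branches. So sqrt: x - 9 = 0.
Step 6. [x - 9 = 0] 9 comes off first (add 9) ⇒ sub: x = 9.

Answer: x ∈ {9}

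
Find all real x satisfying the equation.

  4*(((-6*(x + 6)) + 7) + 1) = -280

Step 1. [4*(((-6*(x + 6)) + 7) + 1) = -280] 4·(inner) — divide through by 4 ⇒ div: ((-6*(x + 6)) + 7) + 1 = -70.
Step 2. [((-6*(x + 6)) + 7) + 1 = -70] the outer +1 inverts by subtracting 1. So sub: (-6*(x + 6)) + 7 = -71.
Step 3. [(-6*(x + 6)) + 7 = -71] 7 comes off first (subtract 7) ⇒ sub: -6*(x + 6) = -78.
Step 4. [-6*(x + 6) = -78] LHS = -6·(…); ÷-6 both sides, so div: x + 6 = 13.
Step 5. [x + 6 = 13] peel the +6: subtract 6 from each side ⇒ sub: x = 7.

Answer: x ∈ {7}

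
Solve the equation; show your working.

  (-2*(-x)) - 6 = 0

Step 1. [(-2*(-x)) - 6 = 0] -2 | LHS and -2 | 0: pull -2 out. So factor: (-x) + 3 = 0.
Step 2. [(-x) + 3 = 0] peel the +3: subtract 3 from each side ⇒ sub: -x = -3.
Step 3. [-x = -3] leading − — multiply by −1 ⇒ neg: x = 3.

Answer: x ∈ {3}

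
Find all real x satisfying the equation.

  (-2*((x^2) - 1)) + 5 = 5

Step 1. [(-2*((x^2) - 1)) + 5 = 5] 5 comes off first (subtract 5). So sub: -2*((x^2) - 1) = 0.
Step 2. [-2*((x^2) - 1) = 0] divide by the outer -2. So div: (x^2) - 1 = 0.
Step 3. [(x^2) - 1 = 0] 1 comes off first (add 1), so sub: x^2 = 1.
Step 4. [x^2 = 1] √ both sides: 1 ≥ 0 gives two branches. So sqrt: x = 1 or -1.

Answer: x ∈ {-1, 1}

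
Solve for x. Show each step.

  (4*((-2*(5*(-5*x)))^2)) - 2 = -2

Step 1. [(4*((-2*(5*(-5*x)))^2)) - 2 = -2] peel the -2: add 2 from each side ⇒ sub: 4*((-2*(5*(-5*x)))^2) = 0.
Step 2. [4*((-2*(5*(-5*x)))^2) = 0] divide by the outer 4 ⇒ div: (-2*(5*(-5*x)))^2 = 0.
Step 3. [(-2*(5*(-5*x)))^2 = 0] 0 ≥ 0, LHS is (·)² — take ±√ ⇒ sqrt: -2*(5*(-5*x)) = 0.
Step 4. [-2*(5*(-5*x)) = 0] leading coefficient -2: divide by -2. So div: 5*(-5*x) = 0.
Step 5. [5*(-5*x) = 0] 5·(inner) — divide through by 5 ⇒ div: -5*x = 0.
Step 6. [-5*x = 0] leading coefficient -5: divide by -5. So div: x = 0.

Answer: x ∈ {0}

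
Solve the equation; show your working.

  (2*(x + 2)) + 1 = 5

Step 1. [(2*(x + 2)) + 1 = 5] the outer +1 inverts by subtracting 1, so sub: 2*(x + 2) = 4.
Step 2. [2*(x + 2) = 4] 2 out front; divide by 2. So div: x + 2 = 2.
Step 3. [x + 2 = 2] +2 is outermost — subtract 2 both sides. So sub: x = 0.

Answer: x ∈ {0}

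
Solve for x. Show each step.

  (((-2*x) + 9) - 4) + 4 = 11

Step 1. [(((-2*x) + 9) - 4) + 4 = 11] 4 comes off first (subtract 4) ⇒ sub: ((-2*x) + 9) - 4 = 7.
Step 2. [((-2*x) + 9) - 4 = 7] add 4: x sits inside (… - 4) ⇒ sub: (-2*x) + 9 = 11.
Step 3. [(-2*x) + 9 = 11] subtract 9: x sits inside (… + 9), so sub: -2*x = 2.
Step 4. [-2*x = 2] -2·(inner) — divide through by -2 ⇒ div: x = -1.

Answer: x ∈ {-1}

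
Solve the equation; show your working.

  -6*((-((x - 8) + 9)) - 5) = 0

Step 1. [-6*((-((x - 8) + 9)) - 5) = 0] -6·(inner) — divide through by -6, so div: (-((x - 8) + 9)) - 5 = 0.
Step 2. [(-((x - 8) + 9)) - 5 = 0] add 5: x sits inside (… - 5) ⇒ sub: -((x - 8) + 9) = 5.
Step 3. [-((x - 8) + 9) = 5] flip signs both sides. So neg: (x - 8) + 9 = -5.
Step 4. [(x - 8) + 9 = -5] +9 is outermost — subtract 9 both sides ⇒ sub: x - 8 = -14.
Step 5. [x - 8 = -14] peel the -8: add 8 from each side, so sub: x = -6.

Answer: x ∈ {-6}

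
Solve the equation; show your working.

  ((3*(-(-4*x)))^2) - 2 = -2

Step 1. [((3*(-(-4*x)))^2) - 2 = -2] the outer -2 inverts by adding 2, so sub: (3*(-(-4*x)))^2 = 0.
Step 2. [(3*(-(-4*x)))^2 = 0] √ both sides: 0 ≥ 0 gives two branches, so sqrt: 3*(-(-4*x)) = 0.
Step 3. [3*(-(-4*x)) = 0] 3·(inner) — divide through by 3, so div: -(-4*x) = 0.
Step 4. [-(-4*x) = 0] LHS negated; negate both sides, so neg: -4*x = 0.
Step 5. [-4*x = 0] -4 out front; divide by -4. So div: x = 0.

Answer: x ∈ {0}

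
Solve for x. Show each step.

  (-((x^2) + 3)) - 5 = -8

Step 1. [(-((x^2) + 3)) - 5 = -8] peel the -5: add 5 from each side. So sub: -((x^2) + 3) = -3.
Step 2. [-((x^2) + 3) = -3] leading − — multiply by −1. So neg: (x^2) + 3 = 3.
Step 3. [(x^2) + 3 = 3] peel the +3: subtract 3 from each side ⇒ sub: x^2 = 0.
Step 4. [x^2 = 0] LHS squared, RHS 0 ≥ 0: apply √ (±). So sqrt: x = 0.

Answer: x ∈ {0}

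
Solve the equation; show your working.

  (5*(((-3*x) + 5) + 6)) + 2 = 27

Step 1. [(5*(((-3*x) + 5) + 6)) + 2 = 27] subtract 2: x sits inside (… + 2). So sub: 5*(((-3*x) + 5) + 6) = 25.
Step 2. [5*(((-3*x) + 5) + 6) = 25] 5 out front; divide by 5. So div: ((-3*x) + 5) + 6 = 5.
Step 3. [((-3*x) + 5) + 6 = 5] the outer +6 inverts by subtracting 6. So sub: (-3*x) + 5 = -1.
Step 4. [(-3*x) + 5 = -1] +5 is outermost — subtract 5 both sides. So sub: -3*x = -6.
Step 5. [-3*x = -6] -3·(inner) — divide through by -3, so div: x = 2.

Answer: x ∈ {2}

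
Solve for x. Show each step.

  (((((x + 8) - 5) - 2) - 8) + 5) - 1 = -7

Step 1. [(((((x + 8) - 5) - 2) - 8) + 5) - 1 = -7] 1 comes off first (add 1). So sub: ((((x + 8) - 5) - 2) - 8) + 5 = -6.
Step 2. [((((x + 8) - 5) - 2) - 8) + 5 = -6] the outer +5 inverts by subtracting 5 ⇒ sub: (((x + 8) - 5) - 2) - 8 = -11.
Step 3. [(((x + 8) - 5) - 2) - 8 = -11] 8 comes off first (add 8). So sub: ((x + 8) - 5) - 2 = -3.
Step 4. [((x + 8) - 5) - 2 = -3] peel the -2: add 2 from each side. So sub: (x + 8) - 5 = -1.
Step 5. [(x + 8) - 5 = -1] peel the -5: add 5 from each side ⇒ sub: x + 8 = 4.
Step 6. [x + 8 = 4] subtract 8: x sits inside (… + 8). So sub: x = -4.

Answer: x ∈ {-4}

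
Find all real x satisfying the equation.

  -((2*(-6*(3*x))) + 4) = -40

Step 1. [-((2*(-6*(3*x))) + 4) = -40] LHS negated; negate both sides. So neg: (2*(-6*(3*x))) + 4 = 40.
Step 2. [(2*(-6*(3*x))) + 4 = 40] +4 is outermost — subtract 4 both sides, so sub: 2*(-6*(3*x)) = 36.
Step 3. [2*(-6*(3*x)) = 36] leading coefficient 2: divide by 2, so div: -6*(3*x) = 18.
Step 4. [-6*(3*x) = 18] -6·(inner) — divide through by -6, so div: 3*x = -3.
Step 5. [3*x = -3] 3·(inner) — divide through by 3, so div: x = -1.

Answer: x ∈ {-1}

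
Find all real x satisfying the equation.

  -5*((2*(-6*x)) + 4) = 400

Step 1. [-5*((2*(-6*x)) + 4) = 400] -5·(inner) — divide through by -5, so div: (2*(-6*x)) + 4 = -80.
Step 2. [(2*(-6*x)) + 4 = -80] 2 divides every term; factor it out. So factor: (-6*x) + 2 = -40.
Step 3. [(-6*x) + 2 = -40] peel the +2: subtract 2 from each side ⇒ sub: -6*x = -42.
Step 4. [-6*x = -42] -6·(inner) — divide through by -6 ⇒ div: x = 7.

Answer: x ∈ {7}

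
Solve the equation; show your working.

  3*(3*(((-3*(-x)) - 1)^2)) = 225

Step 1. [3*(3*(((-3*(-x)) - 1)^2)) = 225] 3·(inner) — divide through by 3, so div: 3*(((-3*(-x)) - 1)^2) = 75.
Step 2. [3*(((-3*(-x)) - 1)^2) = 75] leading coefficient 3: divide by 3, so div: ((-3*(-x)) - 1)^2 = 25.
Step 3. [((-3*(-x)) - 1)^2 = 25] 25 ≥ 0, LHS is (·)² — take ±√, so sqrt: (-3*(-x)) - 1 = 5 or -5.
Step 4. [(-3*(-x)) - 1 = 5 or -5] the outer -1 inverts by adding 1, so sub: -3*(-x) = 6 or -4.
Step 5. [-3*(-x) = 6 or -4] LHS = -3·(…); ÷-3 both sides ⇒ div: -x = -2 or 4/3.
Step 6. [-x = -2 or 4/3] leading − — multiply by −1, so neg: x = 2 or -4/3.

Answer: x ∈ {-4/3, 2}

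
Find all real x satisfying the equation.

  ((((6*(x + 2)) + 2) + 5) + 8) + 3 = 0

Step 1. [((((6*(x + 2)) + 2) + 5) + 8) + 3 = 0] subtract 3: x sits inside (… + 3). So sub: (((6*(x + 2)) + 2) + 5) + 8 = -3.
Step 2. [(((6*(x + 2)) + 2) + 5) + 8 = -3] 8 comes off first (subtract 8). So sub: ((6*(x + 2)) + 2) + 5 = -11.
Step 3. [((6*(x + 2)) + 2) + 5 = -11] the outer +5 inverts by subtracting 5, so sub: (6*(x + 2)) + 2 = -16.
Step 4. [(6*(x + 2)) + 2 = -16] the outer +2 inverts by subtracting 2. So sub: 6*(x + 2) = -18.
Step 5. [6*(x + 2) = -18] leading coefficient 6: divide by 6. So div: x + 2 = -3.
Step 6. [x + 2 = -3] 2 comes off first (subtract 2). So sub: x = -5.

Answer: x ∈ {-5}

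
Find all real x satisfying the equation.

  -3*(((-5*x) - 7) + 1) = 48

Step 1. [-3*(((-5*x) - 7) + 1) = 48] -3·(inner) — divide through by -3 ⇒ div: ((-5*x) - 7) + 1 = -16.
Step 2. [((-5*x) - 7) + 1 = -16] 1 comes off first (subtract 1) ⇒ sub: (-5*x) - 7 = -17.
Step 3. [(-5*x) - 7 = -17] -7 is outermost — add 7 both sides, so sub: -5*x = -10.
Step 4. [-5*x = -10] -5 out front; divide by -5. So div: x = 2.

Answer: x ∈ {2}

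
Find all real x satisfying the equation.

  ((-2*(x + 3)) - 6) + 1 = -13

Step 1. [((-2*(x + 3)) - 6) + 1 = -13] peel the +1: subtract 1 from each side, so sub: (-2*(x + 3)) - 6 = -14.
Step 2. [(-2*(x + 3)) - 6 = -14] -2 | LHS and -2 | -14: pull -2 out. So factor: (x + 3) + 3 = 7.
Step 3. [(x + 3) + 3 = 7] the outer +3 inverts by subtracting 3. So sub: x + 3 = 4.
Step 4. [x + 3 = 4] 3 comes off first (subtract 3) ⇒ sub: x = 1.

Answer: x ∈ {1}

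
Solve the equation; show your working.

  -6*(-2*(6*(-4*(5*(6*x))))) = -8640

Step 1. [-6*(-2*(6*(-4*(5*(6*x))))) = -8640] LHS = -6·(…); ÷-6 both sides, so div: -2*(6*(-4*(5*(6*x)))) = 1440.
Step 2. [-2*(6*(-4*(5*(6*x)))) = 1440] -2 out front; divide by -2. So div: 6*(-4*(5*(6*x))) = -720.
Step 3. [6*(-4*(5*(6*x))) = -720] 6·(inner) — divide through by 6. So div: -4*(5*(6*x)) = -120.
Step 4. [-4*(5*(6*x)) = -120] LHS = -4·(…); ÷-4 both sides, so div: 5*(6*x) = 30.
Step 5. [5*(6*x) = 30] 5·(inner) — divide through by 5 ⇒ div: 6*x = 6.
Step 6. [6*x = 6] leading coefficient 6: divide by 6, so div: x = 1.

Answer: x ∈ {1}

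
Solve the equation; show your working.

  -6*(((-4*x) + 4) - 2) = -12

Step 1. [-6*(((-4*x) + 4) - 2) = -12] -6 out front; divide by -6 ⇒ div: ((-4*x) + 4) - 2 = 2.
Step 2. [((-4*x) + 4) - 2 = 2] 2 comes off first (add 2) ⇒ sub: (-4*x) + 4 = 4.
Step 3. [(-4*x) + 4 = 4] -4 divides every term; factor it out ⇒ factor: x - 1 = -1.
Step 4. [x - 1 = -1] the outer -1 inverts by adding 1 ⇒ sub: x = 0.

Answer: x ∈ {0}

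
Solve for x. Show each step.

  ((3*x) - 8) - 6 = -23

Step 1. [((3*x) - 8) - 6 = -23] add 6: x sits inside (… - 6) ⇒ sub: (3*x) - 8 = -17.
Step 2. [(3*x) - 8 = -17] add 8: x sits inside (… - 8) ⇒ sub: 3*x = -9.
Step 3. [3*x = -9] divide by the outer 3, so div: x = -3.

Answer: x ∈ {-3}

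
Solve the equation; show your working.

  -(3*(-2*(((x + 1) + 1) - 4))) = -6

Step 1. [-(3*(-2*(((x + 1) + 1) - 4))) = -6] leading − — multiply by −1. So neg: 3*(-2*(((x + 1) + 1) - 4)) = 6.
Step 2. [3*(-2*(((x + 1) + 1) - 4)) = 6] 3·(inner) — divide through by 3. So div: -2*(((x + 1) + 1) - 4) = 2.
Step 3. [-2*(((x + 1) + 1) - 4) = 2] -2 out front; divide by -2. So div: ((x + 1) + 1) - 4 = -1.
Step 4. [((x + 1) + 1) - 4 = -1] the outer -4 inverts by adding 4, so sub: (x + 1) + 1 = 3.
Step 5. [(x + 1) + 1 = 3] peel the +1: subtract 1 from each side. So sub: x + 1 = 2.
Step 6. [x + 1 = 2] subtract 1: x sits inside (… + 1). So sub: x = 1.

Answer: x ∈ {1}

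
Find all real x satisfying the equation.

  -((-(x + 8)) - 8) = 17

Step 1. [-((-(x + 8)) - 8) = 17] LHS negated; negate both sides ⇒ neg: (-(x + 8)) - 8 = -17.
Step 2. [(-(x + 8)) - 8 = -17] the outer -8 inverts by adding 8. So sub: -(x + 8) = -9.
Step 3. [-(x + 8) = -9] LHS negated; negate both sides. So neg: x + 8 = 9.
Step 4. [x + 8 = 9] peel the +8: subtract 8 from each side ⇒ sub: x = 1.

Answer: x ∈ {1}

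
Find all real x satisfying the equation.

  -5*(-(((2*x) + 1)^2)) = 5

Step 1. [-5*(-(((2*x) + 1)^2)) = 5] LHS = -5·(…); ÷-5 both sides. So div: -(((2*x) + 1)^2) = -1.
Step 2. [-(((2*x) + 1)^2) = -1] LHS negated; negate both sides ⇒ neg: ((2*x) + 1)^2 = 1.
Step 3. [((2*x) + 1)^2 = 1] LHS squared, RHS 1 ≥ 0: apply √ (±), so sqrt: (2*x) + 1 = 1 or -1.
Step 4. [(2*x) + 1 = 1 or -1] subtract 1: x sits inside (… + 1) ⇒ sub: 2*x = 0 or -2.
Step 5. [2*x = 0 or -2] divide by the outer 2. So div: x = 0 or -1.

Answer: x ∈ {-1, 0}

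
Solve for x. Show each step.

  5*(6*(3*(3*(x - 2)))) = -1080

Step 1. [5*(6*(3*(3*(x - 2)))) = -1080] 5·(inner) — divide through by 5, so div: 6*(3*(3*(x - 2))) = -216.
Step 2. [6*(3*(3*(x - 2))) = -216] divide by the outer 6. So div: 3*(3*(x - 2)) = -36.
Step 3. [3*(3*(x - 2)) = -36] leading coefficient 3: divide by 3. So div: 3*(x - 2) = -12.
Step 4. [3*(x - 2) = -12] 3 out front; divide by 3, so div: x - 2 = -4.
Step 5. [x - 2 = -4] -2 is outermost — add 2 both sides ⇒ sub: x = -2.

Answer: x ∈ {-2}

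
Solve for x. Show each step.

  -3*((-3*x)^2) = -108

Step 1. [-3*((-3*x)^2) = -108] -3·(inner) — divide through by -3. So div: (-3*x)^2 = 36.
Step 2. [(-3*x)^2 = 36] LHS squared, RHS 36 ≥ 0: apply √ (±). So sqrt: -3*x = 6 or -6.
Step 3. [-3*x = 6 or -6] -3·(inner) — divide through by -3. So div: x = -2 or 2.

Answer: x ∈ {-2, 2}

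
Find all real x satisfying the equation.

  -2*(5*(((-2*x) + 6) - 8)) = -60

Step 1. [-2*(5*(((-2*x) + 6) - 8)) = -60] divide by the outer -2, so div: 5*(((-2*x) + 6) - 8) = 30.
Step 2. [5*(((-2*x) + 6) - 8) = 30] 5 out front; divide by 5. So div: ((-2*x) + 6) - 8 = 6.
Step 3. [((-2*x) + 6) - 8 = 6] the outer -8 inverts by adding 8. So sub: (-2*x) + 6 = 14.
Step 4. [(-2*x) + 6 = 14] peel the +6: subtract 6 from each side. So sub: -2*x = 8.
Step 5. [-2*x = 8] -2 out front; divide by -2 ⇒ div: x = -4.

Answer: x ∈ {-4}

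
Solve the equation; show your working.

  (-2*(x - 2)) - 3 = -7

Step 1. [(-2*(x - 2)) - 3 = -7] add 3: x sits inside (… - 3), so sub: -2*(x - 2) = -4.
Step 2. [-2*(x - 2) = -4] leading coefficient -2: divide by -2, so div: x - 2 = 2.
Step 3. [x - 2 = 2] -2 is outermost — add 2 both sides ⇒ sub: x = 4.

Answer: x ∈ {4}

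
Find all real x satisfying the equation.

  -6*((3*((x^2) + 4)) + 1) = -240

Step 1. [-6*((3*((x^2) + 4)) + 1) = -240] LHS = -6·(…); ÷-6 both sides. So div: (3*((x^2) + 4)) + 1 = 40.
Step 2. [(3*((x^2) + 4)) + 1 = 40] subtract 1: x sits inside (… + 1), so sub: 3*((x^2) + 4) = 39.
Step 3. [3*((x^2) + 4) = 39] 3·(inner) — divide through by 3. So div: (x^2) + 4 = 13.
Step 4. [(x^2) + 4 = 13] the outer +4 inverts by subtracting 4 ⇒ sub: x^2 = 9.
Step 5. [x^2 = 9] LHS squared, RHS 9 ≥ 0: apply √ (±). So sqrt: x = 3 or -3.

Answer: x ∈ {-3, 3}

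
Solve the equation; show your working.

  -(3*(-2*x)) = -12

Step 1. [-(3*(-2*x)) = -12] flip signs both sides ⇒ neg: 3*(-2*x) = 12.
Step 2. [3*(-2*x) = 12] LHS = 3·(…); ÷3 both sides ⇒ div: -2*x = 4.
Step 3. [-2*x = 4] -2·(inner) — divide through by -2 ⇒ div: x = -2.

Answer: x ∈ {-2}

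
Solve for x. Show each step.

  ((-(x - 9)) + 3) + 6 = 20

Step 1. [((-(x - 9)) + 3) + 6 = 20] the outer +6 inverts by subtracting 6 ⇒ sub: (-(x - 9)) + 3 = 14.
Step 2. [(-(x - 9)) + 3 = 14] peel the +3: subtract 3 from each side. So sub: -(x - 9) = 11.
Step 3. [-(x - 9) = 11] LHS negated; negate both sides. So neg: x - 9 = -11.
Step 4. [x - 9 = -11] add 9: x sits inside (… - 9), so sub: x = -2.

Answer: x ∈ {-2}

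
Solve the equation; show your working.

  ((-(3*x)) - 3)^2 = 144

Step 1. [((-(3*x)) - 3)^2 = 144] LHS squared, RHS 144 ≥ 0: apply √ (±) ⇒ sqrt: (-(3*x)) - 3 = 12 or -12.
Step 2. [(-(3*x)) - 3 = 12 or -12] peel the -3: add 3 from each side, so sub: -(3*x) = 15 or -9.
Step 3. [-(3*x) = 15 or -9] LHS negated; negate both sides, so neg: 3*x = -15 or 9.
Step 4. [3*x = -15 or 9] 3·(inner) — divide through by 3. So div: x = -5 or 3.

Answer: x ∈ {-5, 3}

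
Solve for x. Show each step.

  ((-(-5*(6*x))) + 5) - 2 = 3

Step 1. [((-(-5*(6*x))) + 5) - 2 = 3] add 2: x sits inside (… - 2), so sub: (-(-5*(6*x))) + 5 = 5.
Step 2. [(-(-5*(6*x))) + 5 = 5] the outer +5 inverts by subtracting 5. So sub: -(-5*(6*x)) = 0.
Step 3. [-(-5*(6*x)) = 0] leading − — multiply by −1. So neg: -5*(6*x) = 0.
Step 4. [-5*(6*x) = 0] -5·(inner) — divide through by -5 ⇒ div: 6*x = 0.
Step 5. [6*x = 0] divide by the outer 6 ⇒ div: x = 0.

Answer: x ∈ {0}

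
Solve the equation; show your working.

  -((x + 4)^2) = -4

Step 1. [-((x + 4)^2) = -4] LHS negated; negate both sides ⇒ neg: (x + 4)^2 = 4.
Step 2. [(x + 4)^2 = 4] 4 ≥ 0, LHS is (·)² — take ±√, so sqrt: x + 4 = 2 or -2.
Step 3. [x + 4 = 2 or -2] +4 is outermost — subtract 4 both sides ⇒ sub: x = -2 or -6.

Answer: x ∈ {-6, -2}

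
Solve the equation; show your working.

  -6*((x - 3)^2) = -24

Step 1. [-6*((x - 3)^2) = -24] LHS = -6·(…); ÷-6 both sides ⇒ div: (x - 3)^2 = 4.
Step 2. [(x - 3)^2 = 4] LHS squared, RHS 4 ≥ 0: apply √ (±) ⇒ sqrt: x - 3 = 2 or -2.
Step 3. [x - 3 = 2 or -2] peel the -3: add 3 from each side ⇒ sub: x = 5 or 1.

Answer: x ∈ {1, 5}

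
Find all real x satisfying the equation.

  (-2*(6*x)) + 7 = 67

Step 1. [(-2*(6*x)) + 7 = 67] peel the +7: subtract 7 from each side. So sub: -2*(6*x) = 60.
Step 2. [-2*(6*x) = 60] leading coefficient -2: divide by -2, so div: 6*x = -30.
Step 3. [6*x = -30] 6·(inner) — divide through by 6, so div: x = -5.

Answer: x ∈ {-5}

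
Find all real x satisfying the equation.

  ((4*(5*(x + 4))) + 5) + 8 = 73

Step 1. [((4*(5*(x + 4))) + 5) + 8 = 73] peel the +8: subtract 8 from each side ⇒ sub: (4*(5*(x + 4))) + 5 = 65.
Step 2. [(4*(5*(x + 4))) + 5 = 65] subtract 5: x sits inside (… + 5) ⇒ sub: 4*(5*(x + 4)) = 60.
Step 3. [4*(5*(x + 4)) = 60] leading coefficient 4: divide by 4, so div: 5*(x + 4) = 15.
Step 4. [5*(x + 4) = 15] LHS = 5·(…); ÷5 both sides ⇒ div: x + 4 = 3.
Step 5. [x + 4 = 3] 4 comes off first (subtract 4), so sub: x = -1.

Answer: x ∈ {-1}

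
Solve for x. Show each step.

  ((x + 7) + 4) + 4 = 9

Step 1. [((x + 7) + 4) + 4 = 9] the outer +4 inverts by subtracting 4, so sub: (x + 7) + 4 = 5.
Step 2. [(x + 7) + 4 = 5] +4 is outermost — subtract 4 both sides ⇒ sub: x + 7 = 1.
Step 3. [x + 7 = 1] 7 comes off first (subtract 7) ⇒ sub: x = -6.

Answer: x ∈ {-6}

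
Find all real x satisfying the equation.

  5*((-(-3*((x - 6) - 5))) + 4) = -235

Step 1. [5*((-(-3*((x - 6) - 5))) + 4) = -235] 5 out front; divide by 5 ⇒ div: (-(-3*((x - 6) - 5))) + 4 = -47.
Step 2. [(-(-3*((x - 6) - 5))) + 4 = -47] the outer +4 inverts by subtracting 4. So sub: -(-3*((x - 6) - 5)) = -51.
Step 3. [-(-3*((x - 6) - 5)) = -51] flip signs both sides, so neg: -3*((x - 6) - 5) = 51.
Step 4. [-3*((x - 6) - 5) = 51] divide by the outer -3 ⇒ div: (x - 6) - 5 = -17.
Step 5. [(x - 6) - 5 = -17] 5 comes off first (add 5). So sub: x - 6 = -12.
Step 6. [x - 6 = -12] -6 is outermost — add 6 both sides, so sub: x = -6.

Answer: x ∈ {-6}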